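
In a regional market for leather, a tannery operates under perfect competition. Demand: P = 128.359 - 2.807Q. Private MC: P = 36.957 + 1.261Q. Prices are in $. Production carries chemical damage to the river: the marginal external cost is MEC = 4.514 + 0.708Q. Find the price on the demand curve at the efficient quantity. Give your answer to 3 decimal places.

P = $77.292

Social marginal cost = private MC + MEC = 41.471 + 1.969Q.
Set SMC = demand: 41.471 + 1.969Q = 128.359 - 2.807Q → Q* = 18.1926.
Consumer price on the demand curve at Q*: 128.359 − 2.807×18.1926 = 77.2924.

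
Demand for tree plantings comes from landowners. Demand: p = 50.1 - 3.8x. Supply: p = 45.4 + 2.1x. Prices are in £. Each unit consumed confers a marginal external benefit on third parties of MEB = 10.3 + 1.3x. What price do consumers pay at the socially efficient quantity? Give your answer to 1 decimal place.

Social marginal benefit = demand + MEB = 60.4 - 2.5x.
Set SMB = MC: 60.4 - 2.5x = 45.4 + 2.1x → x* = 3.2609.
Consumer price on the demand curve at x*: 50.1 − 3.8×3.2609 = 37.7086.

P = £37.7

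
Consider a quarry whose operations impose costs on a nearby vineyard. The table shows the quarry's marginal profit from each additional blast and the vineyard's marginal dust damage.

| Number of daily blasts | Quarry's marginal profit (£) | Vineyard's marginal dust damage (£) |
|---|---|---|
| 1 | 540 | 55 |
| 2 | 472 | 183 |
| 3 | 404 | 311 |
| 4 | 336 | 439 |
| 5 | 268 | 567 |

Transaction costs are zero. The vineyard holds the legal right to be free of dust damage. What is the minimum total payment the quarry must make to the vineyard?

£549

Efficient level: marginal profit ≥ marginal dust damage through level 3, so k* = 3.
With the vineyard holding the right, the quarry must at least compensate total damage at k*: 55 + 183 + 311 = 549.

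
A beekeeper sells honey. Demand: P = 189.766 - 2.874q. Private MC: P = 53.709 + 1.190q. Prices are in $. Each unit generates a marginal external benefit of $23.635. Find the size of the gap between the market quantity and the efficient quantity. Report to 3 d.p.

Market equilibrium (private): 53.709 + 1.190q = 189.766 - 2.874q → q_m = 33.4786.
Social marginal cost = private MC − MEB = 30.074 + 1.190q.
Set SMC = demand: 30.074 + 1.190q = 189.766 - 2.874q → q* = 39.2943.
Gap = |33.4786 − 39.2943| = 5.8157.

5.816 units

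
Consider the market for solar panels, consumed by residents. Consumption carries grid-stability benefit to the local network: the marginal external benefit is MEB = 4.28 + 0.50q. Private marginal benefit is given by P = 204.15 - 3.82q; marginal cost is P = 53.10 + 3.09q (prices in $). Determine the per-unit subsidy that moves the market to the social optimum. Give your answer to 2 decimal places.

subsidy = $16.40 per unit

Social marginal benefit = demand + MEB = 208.43 - 3.32q.
Set SMB = MC: 208.43 - 3.32q = 53.10 + 3.09q → q* = 24.2324.
The Pigouvian subsidy equals MEB at q*: 4.28 + 0.50×24.2324 = 16.3962.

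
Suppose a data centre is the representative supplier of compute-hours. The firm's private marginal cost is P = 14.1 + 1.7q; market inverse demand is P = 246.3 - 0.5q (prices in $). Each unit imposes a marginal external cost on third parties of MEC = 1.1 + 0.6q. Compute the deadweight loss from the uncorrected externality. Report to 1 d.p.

DWL = $741.2

Market equilibrium (private): 14.1 + 1.7q = 246.3 - 0.5q → q_m = 105.5455.
Social marginal cost = private MC + MEC = 15.2 + 2.3q.
Set SMC = demand: 15.2 + 2.3q = 246.3 - 0.5q → q* = 82.5357.
The welfare-loss triangle has base |q_m − q*| and height MEC(q_m) (the vertical gap between SMC and demand is zero at q* and MEC at q_m).
DWL = ½ × 23.0098 × 64.4273 = 741.2296.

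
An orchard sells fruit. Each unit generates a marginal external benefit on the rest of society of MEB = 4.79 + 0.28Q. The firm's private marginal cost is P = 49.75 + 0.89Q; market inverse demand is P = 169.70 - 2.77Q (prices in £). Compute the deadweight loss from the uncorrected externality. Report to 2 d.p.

DWL = £28.86

Market equilibrium (private): 49.75 + 0.89Q = 169.70 - 2.77Q → Q_m = 32.7732.
Social marginal cost = private MC − MEB = 44.96 + 0.61Q.
Set SMC = demand: 44.96 + 0.61Q = 169.70 - 2.77Q → Q* = 36.9053.
Between Q* and Q_m the wedge demand − SMC runs linearly from 0 to MEB(Q_m), so the loss is a triangle.
DWL = ½ × 4.1321 × 13.9665 = 28.8555.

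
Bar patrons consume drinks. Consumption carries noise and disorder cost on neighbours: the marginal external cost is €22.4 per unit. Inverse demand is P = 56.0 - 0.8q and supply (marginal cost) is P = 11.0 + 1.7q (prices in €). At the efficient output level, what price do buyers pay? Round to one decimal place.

Social marginal benefit = demand − MEC = 33.6 - 0.8q.
Set SMB = MC: 33.6 - 0.8q = 11.0 + 1.7q → q* = 9.0400.
Consumer price on the demand curve at q*: 56.0 − 0.8×9.0400 = 48.7680.

P = €48.8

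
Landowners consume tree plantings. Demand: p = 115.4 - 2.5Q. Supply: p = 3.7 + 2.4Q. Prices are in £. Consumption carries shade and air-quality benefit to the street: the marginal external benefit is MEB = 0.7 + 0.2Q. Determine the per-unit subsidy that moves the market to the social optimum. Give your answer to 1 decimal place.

Social marginal benefit = demand + MEB = 116.1 - 2.3Q.
Set SMB = MC: 116.1 - 2.3Q = 3.7 + 2.4Q → Q* = 23.9149.
The Pigouvian subsidy equals MEB at Q*: 0.7 + 0.2×23.9149 = 5.4830.

subsidy = £5.5 per unit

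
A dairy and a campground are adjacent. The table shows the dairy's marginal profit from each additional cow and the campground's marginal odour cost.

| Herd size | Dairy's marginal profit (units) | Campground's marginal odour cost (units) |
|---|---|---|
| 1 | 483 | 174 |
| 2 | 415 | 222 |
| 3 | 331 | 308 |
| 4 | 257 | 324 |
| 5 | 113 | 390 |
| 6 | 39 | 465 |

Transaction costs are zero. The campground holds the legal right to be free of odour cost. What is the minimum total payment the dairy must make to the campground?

Efficient level: marginal profit ≥ marginal odour cost through level 3, so k* = 3.
With the campground holding the right, the dairy must at least compensate total damage at k*: 174 + 222 + 308 = 704.

704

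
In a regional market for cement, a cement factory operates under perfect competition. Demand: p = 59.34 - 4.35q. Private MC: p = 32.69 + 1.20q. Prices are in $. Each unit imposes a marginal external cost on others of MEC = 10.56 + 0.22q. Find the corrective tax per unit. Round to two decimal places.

Social marginal cost = private MC + MEC = 43.25 + 1.42q.
Set SMC = demand: 43.25 + 1.42q = 59.34 - 4.35q → q* = 2.7886.
The Pigouvian tax equals MEC at q*: 10.56 + 0.22×2.7886 = 11.1735.

tax = $11.17 per unit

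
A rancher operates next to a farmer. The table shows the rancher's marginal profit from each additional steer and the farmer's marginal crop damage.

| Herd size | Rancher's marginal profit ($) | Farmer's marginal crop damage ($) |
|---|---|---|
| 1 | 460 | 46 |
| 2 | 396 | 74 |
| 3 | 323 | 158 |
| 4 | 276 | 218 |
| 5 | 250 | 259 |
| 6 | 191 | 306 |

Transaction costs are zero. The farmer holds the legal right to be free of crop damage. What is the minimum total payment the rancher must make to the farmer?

Efficient level: marginal profit ≥ marginal crop damage through level 4, so k* = 4.
With the farmer holding the right, the rancher must at least compensate total damage at k*: 46 + 74 + 158 + 218 = 496.

$496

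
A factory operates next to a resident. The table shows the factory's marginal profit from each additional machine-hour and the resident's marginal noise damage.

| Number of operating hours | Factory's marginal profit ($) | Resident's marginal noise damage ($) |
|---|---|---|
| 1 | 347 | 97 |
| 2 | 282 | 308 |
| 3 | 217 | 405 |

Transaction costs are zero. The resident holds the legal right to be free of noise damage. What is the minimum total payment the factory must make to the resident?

Efficient level: marginal profit ≥ marginal noise damage through level 1, so k* = 1.
With the resident holding the right, the factory must at least compensate total damage at k*: 97 = 97.

$97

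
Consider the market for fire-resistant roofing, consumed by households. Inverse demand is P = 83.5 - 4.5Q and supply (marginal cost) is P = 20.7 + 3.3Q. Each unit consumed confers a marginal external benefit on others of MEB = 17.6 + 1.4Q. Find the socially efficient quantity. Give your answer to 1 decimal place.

Q* = 12.6

Social marginal benefit = demand + MEB = 101.1 - 3.1Q.
Set SMB = MC: 101.1 - 3.1Q = 20.7 + 3.3Q → Q* = 12.5625.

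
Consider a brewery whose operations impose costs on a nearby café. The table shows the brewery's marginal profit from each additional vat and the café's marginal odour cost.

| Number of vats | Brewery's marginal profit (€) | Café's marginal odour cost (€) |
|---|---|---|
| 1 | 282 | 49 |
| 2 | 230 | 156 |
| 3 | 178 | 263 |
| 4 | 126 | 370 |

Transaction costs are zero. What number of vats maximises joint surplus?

Bargaining reaches the level where marginal profit last exceeds marginal odour cost.
That holds through level 2 (230 ≥ 156) but not at 3 (178 < 263).

2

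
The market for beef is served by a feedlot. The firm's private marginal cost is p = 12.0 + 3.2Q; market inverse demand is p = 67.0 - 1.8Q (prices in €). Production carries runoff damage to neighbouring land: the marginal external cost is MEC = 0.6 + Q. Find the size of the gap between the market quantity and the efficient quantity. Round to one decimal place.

1.9 units

Market equilibrium (private): 12.0 + 3.2Q = 67.0 - 1.8Q → Q_m = 11.0000.
Social marginal cost = private MC + MEC = 12.6 + 4.2Q.
Set SMC = demand: 12.6 + 4.2Q = 67.0 - 1.8Q → Q* = 9.0667.
Gap = |11.0000 − 9.0667| = 1.9333.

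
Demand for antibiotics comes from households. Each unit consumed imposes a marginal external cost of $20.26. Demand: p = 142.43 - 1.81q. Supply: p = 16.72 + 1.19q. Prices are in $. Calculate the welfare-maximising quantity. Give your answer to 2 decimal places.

Social marginal benefit = demand − MEC = 122.17 - 1.81q.
Set SMB = MC: 122.17 - 1.81q = 16.72 + 1.19q → q* = 35.1500.

q* = 35.15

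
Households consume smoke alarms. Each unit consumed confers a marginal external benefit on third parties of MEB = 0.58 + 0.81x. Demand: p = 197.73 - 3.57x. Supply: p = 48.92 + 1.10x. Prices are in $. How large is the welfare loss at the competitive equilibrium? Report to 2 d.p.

DWL = $90.22

Market equilibrium (private): 48.92 + 1.10x = 197.73 - 3.57x → x_m = 31.8651.
Social marginal benefit = demand + MEB = 198.31 - 2.76x.
Set SMB = MC: 198.31 - 2.76x = 48.92 + 1.10x → x* = 38.7021.
The welfare-loss triangle has base |x_m − x*| and height MEB(x_m) (the vertical gap between SMB and MC is zero at x* and MEB at x_m).
DWL = ½ × 6.8370 × 26.3907 = 90.2166.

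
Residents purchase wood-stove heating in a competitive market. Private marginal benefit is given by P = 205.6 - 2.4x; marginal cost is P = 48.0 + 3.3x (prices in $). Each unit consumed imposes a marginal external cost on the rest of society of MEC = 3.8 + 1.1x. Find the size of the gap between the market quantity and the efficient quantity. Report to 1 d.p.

5.0 units

Market equilibrium (private): 48.0 + 3.3x = 205.6 - 2.4x → x_m = 27.6491.
Social marginal benefit = demand − MEC = 201.8 - 3.5x.
Set SMB = MC: 201.8 - 3.5x = 48.0 + 3.3x → x* = 22.6176.
Gap = |27.6491 − 22.6176| = 5.0315.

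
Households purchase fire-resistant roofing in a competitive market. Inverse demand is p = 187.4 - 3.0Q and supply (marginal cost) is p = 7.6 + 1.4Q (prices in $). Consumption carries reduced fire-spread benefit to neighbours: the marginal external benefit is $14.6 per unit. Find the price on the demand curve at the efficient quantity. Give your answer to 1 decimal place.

P = $54.9

Social marginal benefit = demand + MEB = 202.0 - 3.0Q.
Set SMB = MC: 202.0 - 3.0Q = 7.6 + 1.4Q → Q* = 44.1818.
Consumer price on the demand curve at Q*: 187.4 − 3.0×44.1818 = 54.8546.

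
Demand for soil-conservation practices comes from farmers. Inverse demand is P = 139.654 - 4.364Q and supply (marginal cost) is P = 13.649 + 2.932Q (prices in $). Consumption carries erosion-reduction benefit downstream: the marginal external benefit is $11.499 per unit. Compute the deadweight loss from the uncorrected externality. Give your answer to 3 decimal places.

Market equilibrium (private): 13.649 + 2.932Q = 139.654 - 4.364Q → Q_m = 17.2704.
Social marginal benefit = demand + MEB = 151.153 - 4.364Q.
Set SMB = MC: 151.153 - 4.364Q = 13.649 + 2.932Q → Q* = 18.8465.
Between Q* and Q_m the wedge SMB − MC runs linearly from 0 to MEB(Q_m), so the loss is a triangle.
DWL = ½ × 1.5761 × 11.4990 = 9.0618.

DWL = $9.062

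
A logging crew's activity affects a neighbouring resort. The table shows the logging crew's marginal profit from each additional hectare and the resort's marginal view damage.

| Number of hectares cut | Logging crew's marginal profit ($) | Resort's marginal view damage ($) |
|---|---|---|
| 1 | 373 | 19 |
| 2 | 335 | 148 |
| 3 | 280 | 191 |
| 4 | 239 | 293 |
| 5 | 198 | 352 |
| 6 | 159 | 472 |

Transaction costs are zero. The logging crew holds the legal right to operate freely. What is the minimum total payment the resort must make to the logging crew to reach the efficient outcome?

Left alone the logging crew would choose level 6 (marginal profit stays positive).
Efficient level: k* = 3 (marginal profit ≥ marginal view damage through 3).
The resort must at least cover the logging crew's forgone profit from cutting 6→3: 239 + 198 + 159 = 596.

$596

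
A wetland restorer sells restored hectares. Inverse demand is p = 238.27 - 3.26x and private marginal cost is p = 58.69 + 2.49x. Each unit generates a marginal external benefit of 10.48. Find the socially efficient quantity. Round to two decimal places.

x* = 33.05

Social marginal cost = private MC − MEB = 48.21 + 2.49x.
Set SMC = demand: 48.21 + 2.49x = 238.27 - 3.26x → x* = 33.0539.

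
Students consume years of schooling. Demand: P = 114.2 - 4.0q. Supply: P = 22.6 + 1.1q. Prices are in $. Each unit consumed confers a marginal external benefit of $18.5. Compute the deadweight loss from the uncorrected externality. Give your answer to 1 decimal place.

DWL = $33.6

Market equilibrium (private): 22.6 + 1.1q = 114.2 - 4.0q → q_m = 17.9608.
Social marginal benefit = demand + MEB = 132.7 - 4.0q.
Set SMB = MC: 132.7 - 4.0q = 22.6 + 1.1q → q* = 21.5882.
The loss is the area between SMB and MC from q* to q_m; with linear curves that's a triangle of height MEB(q_m).
DWL = ½ × 3.6274 × 18.5000 = 33.5535.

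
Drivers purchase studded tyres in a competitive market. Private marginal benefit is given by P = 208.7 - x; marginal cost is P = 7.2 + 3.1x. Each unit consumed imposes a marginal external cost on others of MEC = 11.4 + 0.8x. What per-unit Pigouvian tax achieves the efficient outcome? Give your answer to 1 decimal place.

tax = 42.4 per unit

Social marginal benefit = demand − MEC = 197.3 - 1.8x.
Set SMB = MC: 197.3 - 1.8x = 7.2 + 3.1x → x* = 38.7959.
The Pigouvian tax equals MEC at x*: 11.4 + 0.8×38.7959 = 42.4367.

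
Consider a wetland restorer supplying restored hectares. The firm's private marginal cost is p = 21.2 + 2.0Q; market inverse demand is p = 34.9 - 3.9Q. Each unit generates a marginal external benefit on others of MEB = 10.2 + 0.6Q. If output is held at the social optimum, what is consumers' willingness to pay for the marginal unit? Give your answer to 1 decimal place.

P = 17.3

Social marginal cost = private MC − MEB = 11.0 + 1.4Q.
Set SMC = demand: 11.0 + 1.4Q = 34.9 - 3.9Q → Q* = 4.5094.
Consumer price on the demand curve at Q*: 34.9 − 3.9×4.5094 = 17.3133.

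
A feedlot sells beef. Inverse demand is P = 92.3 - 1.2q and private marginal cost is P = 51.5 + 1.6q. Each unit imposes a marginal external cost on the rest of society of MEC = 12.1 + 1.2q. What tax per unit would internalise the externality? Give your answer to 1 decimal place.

Social marginal cost = private MC + MEC = 63.6 + 2.8q.
Set SMC = demand: 63.6 + 2.8q = 92.3 - 1.2q → q* = 7.1750.
The Pigouvian tax equals MEC at q*: 12.1 + 1.2×7.1750 = 20.7100.

tax = 20.7 per unit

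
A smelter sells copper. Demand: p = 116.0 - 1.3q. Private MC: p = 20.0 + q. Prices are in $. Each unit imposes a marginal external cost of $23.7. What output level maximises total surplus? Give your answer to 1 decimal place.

q* = 31.4

Social marginal cost = private MC + MEC = 43.7 + q.
Set SMC = demand: 43.7 + q = 116.0 - 1.3q → q* = 31.4348.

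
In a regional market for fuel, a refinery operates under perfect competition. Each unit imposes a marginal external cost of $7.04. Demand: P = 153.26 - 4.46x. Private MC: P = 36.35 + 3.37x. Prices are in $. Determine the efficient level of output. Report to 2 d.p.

Social marginal cost = private MC + MEC = 43.39 + 3.37x.
Set SMC = demand: 43.39 + 3.37x = 153.26 - 4.46x → x* = 14.0319.

x* = 14.03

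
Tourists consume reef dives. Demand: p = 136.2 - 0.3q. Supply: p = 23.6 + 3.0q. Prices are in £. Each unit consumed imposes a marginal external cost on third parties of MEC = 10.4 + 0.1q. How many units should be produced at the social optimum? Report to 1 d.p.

q* = 30.1

Social marginal benefit = demand − MEC = 125.8 - 0.4q.
Set SMB = MC: 125.8 - 0.4q = 23.6 + 3.0q → q* = 30.0588.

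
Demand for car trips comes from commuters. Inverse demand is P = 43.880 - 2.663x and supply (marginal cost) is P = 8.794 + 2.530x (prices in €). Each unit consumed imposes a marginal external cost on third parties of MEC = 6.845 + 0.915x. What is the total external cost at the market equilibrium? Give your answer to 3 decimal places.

€67.132

Market equilibrium (private): 8.794 + 2.530x = 43.880 - 2.663x → x_m = 6.7564.
Total external cost = ∫₀^{x_m} (6.845 + 0.915x) dx = 6.845×6.7564 + ½×0.915×6.7564² = 67.1319.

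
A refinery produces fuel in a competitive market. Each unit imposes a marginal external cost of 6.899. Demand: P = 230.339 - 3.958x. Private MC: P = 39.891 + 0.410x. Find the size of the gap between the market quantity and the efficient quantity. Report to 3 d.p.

1.579 units

Market equilibrium (private): 39.891 + 0.410x = 230.339 - 3.958x → x_m = 43.6007.
Social marginal cost = private MC + MEC = 46.790 + 0.410x.
Set SMC = demand: 46.790 + 0.410x = 230.339 - 3.958x → x* = 42.0213.
Gap = |43.6007 − 42.0213| = 1.5794.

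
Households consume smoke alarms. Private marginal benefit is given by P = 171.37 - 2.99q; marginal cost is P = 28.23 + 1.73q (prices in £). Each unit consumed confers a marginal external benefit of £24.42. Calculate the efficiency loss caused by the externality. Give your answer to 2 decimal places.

Market equilibrium (private): 28.23 + 1.73q = 171.37 - 2.99q → q_m = 30.3263.
Social marginal benefit = demand + MEB = 195.79 - 2.99q.
Set SMB = MC: 195.79 - 2.99q = 28.23 + 1.73q → q* = 35.5000.
The loss is the area between SMB and MC from q* to q_m; with linear curves that's a triangle of height MEB(q_m).
DWL = ½ × 5.1737 × 24.4200 = 63.1709.

DWL = £63.17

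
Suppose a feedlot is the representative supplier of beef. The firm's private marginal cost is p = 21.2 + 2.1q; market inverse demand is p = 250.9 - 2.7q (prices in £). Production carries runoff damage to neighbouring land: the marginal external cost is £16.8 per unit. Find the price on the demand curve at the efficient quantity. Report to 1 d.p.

P = £131.1

Social marginal cost = private MC + MEC = 38.0 + 2.1q.
Set SMC = demand: 38.0 + 2.1q = 250.9 - 2.7q → q* = 44.3542.
Consumer price on the demand curve at q*: 250.9 − 2.7×44.3542 = 131.1437.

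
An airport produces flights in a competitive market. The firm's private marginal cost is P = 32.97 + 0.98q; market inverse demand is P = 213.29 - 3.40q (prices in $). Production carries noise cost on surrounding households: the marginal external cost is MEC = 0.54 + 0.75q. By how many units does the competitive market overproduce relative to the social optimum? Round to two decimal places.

6.12 units

Market equilibrium (private): 32.97 + 0.98q = 213.29 - 3.40q → q_m = 41.1689.
Social marginal cost = private MC + MEC = 33.51 + 1.73q.
Set SMC = demand: 33.51 + 1.73q = 213.29 - 3.40q → q* = 35.0448.
Gap = |41.1689 − 35.0448| = 6.1241.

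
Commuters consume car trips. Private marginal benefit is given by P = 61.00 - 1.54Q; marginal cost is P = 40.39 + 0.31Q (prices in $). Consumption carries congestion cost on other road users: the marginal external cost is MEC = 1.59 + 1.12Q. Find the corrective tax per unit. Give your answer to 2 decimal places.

Social marginal benefit = demand − MEC = 59.41 - 2.66Q.
Set SMB = MC: 59.41 - 2.66Q = 40.39 + 0.31Q → Q* = 6.4040.
The Pigouvian tax equals MEC at Q*: 1.59 + 1.12×6.4040 = 8.7625.

tax = $8.76 per unit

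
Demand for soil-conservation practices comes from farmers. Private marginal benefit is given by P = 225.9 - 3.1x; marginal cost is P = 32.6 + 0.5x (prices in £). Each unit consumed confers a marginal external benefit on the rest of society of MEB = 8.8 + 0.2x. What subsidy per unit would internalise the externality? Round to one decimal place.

subsidy = £20.7 per unit

Social marginal benefit = demand + MEB = 234.7 - 2.9x.
Set SMB = MC: 234.7 - 2.9x = 32.6 + 0.5x → x* = 59.4412.
The Pigouvian subsidy equals MEB at x*: 8.8 + 0.2×59.4412 = 20.6882.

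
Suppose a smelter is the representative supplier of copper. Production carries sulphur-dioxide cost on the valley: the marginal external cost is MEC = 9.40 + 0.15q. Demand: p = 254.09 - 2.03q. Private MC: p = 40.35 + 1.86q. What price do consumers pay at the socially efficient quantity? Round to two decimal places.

Social marginal cost = private MC + MEC = 49.75 + 2.01q.
Set SMC = demand: 49.75 + 2.01q = 254.09 - 2.03q → q* = 50.5792.
Consumer price on the demand curve at q*: 254.09 − 2.03×50.5792 = 151.4142.

P = 151.41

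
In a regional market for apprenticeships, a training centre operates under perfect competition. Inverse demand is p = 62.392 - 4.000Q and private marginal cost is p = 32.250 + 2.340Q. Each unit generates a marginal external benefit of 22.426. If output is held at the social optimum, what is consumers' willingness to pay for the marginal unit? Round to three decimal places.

Social marginal cost = private MC − MEB = 9.824 + 2.340Q.
Set SMC = demand: 9.824 + 2.340Q = 62.392 - 4.000Q → Q* = 8.2915.
Consumer price on the demand curve at Q*: 62.392 − 4.000×8.2915 = 29.2260.

P = 29.226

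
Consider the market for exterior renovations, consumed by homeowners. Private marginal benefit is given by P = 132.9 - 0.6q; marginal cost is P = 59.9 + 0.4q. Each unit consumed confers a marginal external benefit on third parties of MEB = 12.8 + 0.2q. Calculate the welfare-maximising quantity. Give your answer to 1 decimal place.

q* = 107.3

Social marginal benefit = demand + MEB = 145.7 - 0.4q.
Set SMB = MC: 145.7 - 0.4q = 59.9 + 0.4q → q* = 107.2500.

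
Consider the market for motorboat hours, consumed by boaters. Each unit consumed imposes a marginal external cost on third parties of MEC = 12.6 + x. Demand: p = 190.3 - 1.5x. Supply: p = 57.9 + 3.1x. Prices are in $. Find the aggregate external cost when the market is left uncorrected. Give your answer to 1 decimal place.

$776.9

Market equilibrium (private): 57.9 + 3.1x = 190.3 - 1.5x → x_m = 28.7826.
Total external cost = ∫₀^{x_m} (12.6 + 1.0x) dx = 12.6×28.7826 + ½×1.0×28.7826² = 776.8798.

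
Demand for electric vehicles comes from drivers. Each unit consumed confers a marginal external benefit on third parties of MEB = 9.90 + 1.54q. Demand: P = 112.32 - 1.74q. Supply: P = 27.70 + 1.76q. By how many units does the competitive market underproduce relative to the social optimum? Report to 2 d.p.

Market equilibrium (private): 27.70 + 1.76q = 112.32 - 1.74q → q_m = 24.1771.
Social marginal benefit = demand + MEB = 122.22 - 0.20q.
Set SMB = MC: 122.22 - 0.20q = 27.70 + 1.76q → q* = 48.2245.
Gap = |24.1771 − 48.2245| = 24.0474.

24.05 units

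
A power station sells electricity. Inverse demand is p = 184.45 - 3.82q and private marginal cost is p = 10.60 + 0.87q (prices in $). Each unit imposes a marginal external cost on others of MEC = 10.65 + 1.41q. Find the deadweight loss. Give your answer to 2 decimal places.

DWL = $324.46

Market equilibrium (private): 10.60 + 0.87q = 184.45 - 3.82q → q_m = 37.0682.
Social marginal cost = private MC + MEC = 21.25 + 2.28q.
Set SMC = demand: 21.25 + 2.28q = 184.45 - 3.82q → q* = 26.7541.
The welfare-loss triangle has base |q_m − q*| and height MEC(q_m) (the vertical gap between SMC and demand is zero at q* and MEC at q_m).
DWL = ½ × 10.3141 × 62.9162 = 324.4620.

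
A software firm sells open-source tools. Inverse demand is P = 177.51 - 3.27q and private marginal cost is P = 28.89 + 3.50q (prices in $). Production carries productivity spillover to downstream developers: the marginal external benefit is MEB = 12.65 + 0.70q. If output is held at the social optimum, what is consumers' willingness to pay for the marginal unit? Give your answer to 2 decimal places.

Social marginal cost = private MC − MEB = 16.24 + 2.80q.
Set SMC = demand: 16.24 + 2.80q = 177.51 - 3.27q → q* = 26.5684.
Consumer price on the demand curve at q*: 177.51 − 3.27×26.5684 = 90.6313.

P = $90.63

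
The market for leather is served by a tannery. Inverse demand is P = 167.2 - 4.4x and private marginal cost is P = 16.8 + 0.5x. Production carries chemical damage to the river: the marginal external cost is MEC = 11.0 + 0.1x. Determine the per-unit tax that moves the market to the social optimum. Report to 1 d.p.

Social marginal cost = private MC + MEC = 27.8 + 0.6x.
Set SMC = demand: 27.8 + 0.6x = 167.2 - 4.4x → x* = 27.8800.
The Pigouvian tax equals MEC at x*: 11.0 + 0.1×27.8800 = 13.7880.

tax = 13.8 per unit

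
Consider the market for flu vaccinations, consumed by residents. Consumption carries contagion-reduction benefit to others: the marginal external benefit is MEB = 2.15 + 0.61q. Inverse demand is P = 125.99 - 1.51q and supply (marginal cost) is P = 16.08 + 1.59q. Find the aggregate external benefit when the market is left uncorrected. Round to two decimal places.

459.63

Market equilibrium (private): 16.08 + 1.59q = 125.99 - 1.51q → q_m = 35.4548.
Total external benefit = ∫₀^{q_m} (2.15 + 0.61q) dq = 2.15×35.4548 + ½×0.61×35.4548² = 459.6259.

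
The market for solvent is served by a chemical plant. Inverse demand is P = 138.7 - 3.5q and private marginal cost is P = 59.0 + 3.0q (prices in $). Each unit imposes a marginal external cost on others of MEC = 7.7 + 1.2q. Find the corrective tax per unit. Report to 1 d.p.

Social marginal cost = private MC + MEC = 66.7 + 4.2q.
Set SMC = demand: 66.7 + 4.2q = 138.7 - 3.5q → q* = 9.3506.
The Pigouvian tax equals MEC at q*: 7.7 + 1.2×9.3506 = 18.9207.

tax = $18.9 per unit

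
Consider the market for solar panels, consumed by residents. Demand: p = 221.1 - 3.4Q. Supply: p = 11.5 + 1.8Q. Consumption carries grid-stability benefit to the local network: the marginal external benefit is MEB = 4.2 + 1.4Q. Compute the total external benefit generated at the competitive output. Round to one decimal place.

1306.6

Market equilibrium (private): 11.5 + 1.8Q = 221.1 - 3.4Q → Q_m = 40.3077.
Total external benefit = ∫₀^{Q_m} (4.2 + 1.4Q) dQ = 4.2×40.3077 + ½×1.4×40.3077² = 1306.5898.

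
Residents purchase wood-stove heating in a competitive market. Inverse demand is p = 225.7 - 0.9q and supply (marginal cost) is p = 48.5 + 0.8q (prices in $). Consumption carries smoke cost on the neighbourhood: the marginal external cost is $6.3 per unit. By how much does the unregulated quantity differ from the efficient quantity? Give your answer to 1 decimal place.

Market equilibrium (private): 48.5 + 0.8q = 225.7 - 0.9q → q_m = 104.2353.
Social marginal benefit = demand − MEC = 219.4 - 0.9q.
Set SMB = MC: 219.4 - 0.9q = 48.5 + 0.8q → q* = 100.5294.
Gap = |104.2353 − 100.5294| = 3.7059.

3.7 units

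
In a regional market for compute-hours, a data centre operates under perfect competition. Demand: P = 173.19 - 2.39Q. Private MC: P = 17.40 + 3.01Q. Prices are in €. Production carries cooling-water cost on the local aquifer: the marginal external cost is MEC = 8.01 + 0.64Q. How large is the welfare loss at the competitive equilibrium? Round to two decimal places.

DWL = €58.02

Market equilibrium (private): 17.40 + 3.01Q = 173.19 - 2.39Q → Q_m = 28.8500.
Social marginal cost = private MC + MEC = 25.41 + 3.65Q.
Set SMC = demand: 25.41 + 3.65Q = 173.19 - 2.39Q → Q* = 24.4669.
The welfare-loss triangle has base |Q_m − Q*| and height MEC(Q_m) (the vertical gap between SMC and demand is zero at Q* and MEC at Q_m).
DWL = ½ × 4.3831 × 26.4740 = 58.0191.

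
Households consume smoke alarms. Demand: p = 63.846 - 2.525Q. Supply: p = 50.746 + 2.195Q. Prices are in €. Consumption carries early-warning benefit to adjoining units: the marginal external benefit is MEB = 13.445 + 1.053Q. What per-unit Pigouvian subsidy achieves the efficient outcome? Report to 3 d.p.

Social marginal benefit = demand + MEB = 77.291 - 1.472Q.
Set SMB = MC: 77.291 - 1.472Q = 50.746 + 2.195Q → Q* = 7.2389.
The Pigouvian subsidy equals MEB at Q*: 13.445 + 1.053×7.2389 = 21.0676.

subsidy = €21.068 per unit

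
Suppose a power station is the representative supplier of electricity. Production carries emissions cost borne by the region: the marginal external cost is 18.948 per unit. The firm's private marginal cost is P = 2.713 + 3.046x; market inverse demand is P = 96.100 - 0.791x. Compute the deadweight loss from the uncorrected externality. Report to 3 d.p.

DWL = 46.785

Market equilibrium (private): 2.713 + 3.046x = 96.100 - 0.791x → x_m = 24.3385.
Social marginal cost = private MC + MEC = 21.661 + 3.046x.
Set SMC = demand: 21.661 + 3.046x = 96.100 - 0.791x → x* = 19.4003.
The loss is the area between SMC and demand from x* to x_m; with linear curves that's a triangle of height MEC(x_m).
DWL = ½ × 4.9382 × 18.9480 = 46.7845.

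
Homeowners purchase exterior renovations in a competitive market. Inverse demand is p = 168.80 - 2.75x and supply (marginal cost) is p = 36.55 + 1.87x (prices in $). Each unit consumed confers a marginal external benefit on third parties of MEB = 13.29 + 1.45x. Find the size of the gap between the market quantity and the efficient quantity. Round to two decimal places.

Market equilibrium (private): 36.55 + 1.87x = 168.80 - 2.75x → x_m = 28.6255.
Social marginal benefit = demand + MEB = 182.09 - 1.30x.
Set SMB = MC: 182.09 - 1.30x = 36.55 + 1.87x → x* = 45.9117.
Gap = |28.6255 − 45.9117| = 17.2862.

17.29 units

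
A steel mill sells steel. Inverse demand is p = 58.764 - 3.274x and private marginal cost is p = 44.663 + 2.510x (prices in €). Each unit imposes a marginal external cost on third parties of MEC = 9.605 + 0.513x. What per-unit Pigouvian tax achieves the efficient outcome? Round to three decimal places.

tax = €9.971 per unit

Social marginal cost = private MC + MEC = 54.268 + 3.023x.
Set SMC = demand: 54.268 + 3.023x = 58.764 - 3.274x → x* = 0.7140.
The Pigouvian tax equals MEC at x*: 9.605 + 0.513×0.7140 = 9.9713.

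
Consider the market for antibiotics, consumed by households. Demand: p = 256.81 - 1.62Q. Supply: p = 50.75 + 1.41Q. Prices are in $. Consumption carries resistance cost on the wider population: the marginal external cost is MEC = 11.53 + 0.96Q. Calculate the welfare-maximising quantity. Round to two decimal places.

Social marginal benefit = demand − MEC = 245.28 - 2.58Q.
Set SMB = MC: 245.28 - 2.58Q = 50.75 + 1.41Q → Q* = 48.7544.

Q* = 48.75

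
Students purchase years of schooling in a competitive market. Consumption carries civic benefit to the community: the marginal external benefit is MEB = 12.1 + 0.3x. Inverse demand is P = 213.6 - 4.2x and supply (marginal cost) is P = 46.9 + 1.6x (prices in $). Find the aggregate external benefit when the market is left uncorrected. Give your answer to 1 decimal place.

$471.7

Market equilibrium (private): 46.9 + 1.6x = 213.6 - 4.2x → x_m = 28.7414.
Total external benefit = ∫₀^{x_m} (12.1 + 0.3x) dx = 12.1×28.7414 + ½×0.3×28.7414² = 471.6812.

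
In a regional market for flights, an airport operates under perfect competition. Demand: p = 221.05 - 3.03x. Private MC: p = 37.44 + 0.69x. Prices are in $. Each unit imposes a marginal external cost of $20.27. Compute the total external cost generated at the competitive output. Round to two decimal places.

Market equilibrium (private): 37.44 + 0.69x = 221.05 - 3.03x → x_m = 49.3575.
Total external cost = MEC × x_m = 20.27 × 49.3575 = 1000.4765.

$1000.48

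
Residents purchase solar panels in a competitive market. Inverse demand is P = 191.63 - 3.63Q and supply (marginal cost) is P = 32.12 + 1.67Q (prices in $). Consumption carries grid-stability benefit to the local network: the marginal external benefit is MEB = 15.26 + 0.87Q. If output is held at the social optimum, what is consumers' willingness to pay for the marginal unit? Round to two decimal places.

Social marginal benefit = demand + MEB = 206.89 - 2.76Q.
Set SMB = MC: 206.89 - 2.76Q = 32.12 + 1.67Q → Q* = 39.4515.
Consumer price on the demand curve at Q*: 191.63 − 3.63×39.4515 = 48.4211.

P = $48.42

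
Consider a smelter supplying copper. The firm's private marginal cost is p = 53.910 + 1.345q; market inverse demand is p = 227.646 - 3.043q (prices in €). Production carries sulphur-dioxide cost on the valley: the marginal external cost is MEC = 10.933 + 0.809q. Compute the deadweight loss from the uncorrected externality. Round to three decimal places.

DWL = €177.594

Market equilibrium (private): 53.910 + 1.345q = 227.646 - 3.043q → q_m = 39.5934.
Social marginal cost = private MC + MEC = 64.843 + 2.154q.
Set SMC = demand: 64.843 + 2.154q = 227.646 - 3.043q → q* = 31.3263.
The welfare-loss triangle has base |q_m − q*| and height MEC(q_m) (the vertical gap between SMC and demand is zero at q* and MEC at q_m).
DWL = ½ × 8.2671 × 42.9641 = 177.5943.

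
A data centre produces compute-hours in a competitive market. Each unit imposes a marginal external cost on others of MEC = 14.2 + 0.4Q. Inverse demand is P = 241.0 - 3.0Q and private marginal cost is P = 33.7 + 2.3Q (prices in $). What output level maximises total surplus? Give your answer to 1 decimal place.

Q* = 33.9

Social marginal cost = private MC + MEC = 47.9 + 2.7Q.
Set SMC = demand: 47.9 + 2.7Q = 241.0 - 3.0Q → Q* = 33.8772.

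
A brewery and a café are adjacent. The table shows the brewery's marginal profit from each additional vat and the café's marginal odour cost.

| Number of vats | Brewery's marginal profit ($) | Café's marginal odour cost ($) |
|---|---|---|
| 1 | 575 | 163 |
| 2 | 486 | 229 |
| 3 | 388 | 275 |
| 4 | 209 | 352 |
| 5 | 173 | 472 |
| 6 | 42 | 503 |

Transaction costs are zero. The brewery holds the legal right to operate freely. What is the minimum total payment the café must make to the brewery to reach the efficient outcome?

$424

Left alone the brewery would choose level 6 (marginal profit stays positive).
Efficient level: k* = 3 (marginal profit ≥ marginal odour cost through 3).
The café must at least cover the brewery's forgone profit from cutting 6→3: 209 + 173 + 42 = 424.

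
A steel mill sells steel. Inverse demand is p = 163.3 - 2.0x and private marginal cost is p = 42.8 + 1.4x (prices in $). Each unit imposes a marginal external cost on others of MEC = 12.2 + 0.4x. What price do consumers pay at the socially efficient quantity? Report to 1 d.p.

P = $106.3

Social marginal cost = private MC + MEC = 55.0 + 1.8x.
Set SMC = demand: 55.0 + 1.8x = 163.3 - 2.0x → x* = 28.5000.
Consumer price on the demand curve at x*: 163.3 − 2.0×28.5000 = 106.3000.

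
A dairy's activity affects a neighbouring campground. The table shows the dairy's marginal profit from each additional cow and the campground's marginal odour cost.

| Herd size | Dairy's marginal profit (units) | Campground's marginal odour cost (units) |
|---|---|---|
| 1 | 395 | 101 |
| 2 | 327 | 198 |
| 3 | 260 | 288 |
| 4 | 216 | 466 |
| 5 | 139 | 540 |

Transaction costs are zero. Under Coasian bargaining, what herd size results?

2

Bargaining reaches the level where marginal profit last exceeds marginal odour cost.
That holds through level 2 (327 ≥ 198) but not at 3 (260 < 288).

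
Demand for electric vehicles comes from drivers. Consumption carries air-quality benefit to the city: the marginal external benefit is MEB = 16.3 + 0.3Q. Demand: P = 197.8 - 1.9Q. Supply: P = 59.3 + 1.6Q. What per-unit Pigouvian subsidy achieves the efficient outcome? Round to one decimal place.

subsidy = 30.8 per unit

Social marginal benefit = demand + MEB = 214.1 - 1.6Q.
Set SMB = MC: 214.1 - 1.6Q = 59.3 + 1.6Q → Q* = 48.3750.
The Pigouvian subsidy equals MEB at Q*: 16.3 + 0.3×48.3750 = 30.8125.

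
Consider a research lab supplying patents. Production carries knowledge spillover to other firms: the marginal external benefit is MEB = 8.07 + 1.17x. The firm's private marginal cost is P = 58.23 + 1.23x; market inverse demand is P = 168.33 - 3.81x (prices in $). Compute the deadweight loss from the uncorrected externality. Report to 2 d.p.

Market equilibrium (private): 58.23 + 1.23x = 168.33 - 3.81x → x_m = 21.8452.
Social marginal cost = private MC − MEB = 50.16 + 0.06x.
Set SMC = demand: 50.16 + 0.06x = 168.33 - 3.81x → x* = 30.5349.
The welfare-loss triangle has base |x_m − x*| and height MEB(x_m) (the vertical gap between SMC and demand is zero at x* and MEB at x_m).
DWL = ½ × 8.6897 × 33.6289 = 146.1125.

DWL = $146.11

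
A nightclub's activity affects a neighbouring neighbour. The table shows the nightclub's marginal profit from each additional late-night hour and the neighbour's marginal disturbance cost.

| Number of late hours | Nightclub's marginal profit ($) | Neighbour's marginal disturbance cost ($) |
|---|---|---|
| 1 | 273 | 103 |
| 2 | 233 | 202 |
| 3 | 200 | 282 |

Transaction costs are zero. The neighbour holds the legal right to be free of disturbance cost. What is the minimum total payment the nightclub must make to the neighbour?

$305

Efficient level: marginal profit ≥ marginal disturbance cost through level 2, so k* = 2.
With the neighbour holding the right, the nightclub must at least compensate total damage at k*: 103 + 202 = 305.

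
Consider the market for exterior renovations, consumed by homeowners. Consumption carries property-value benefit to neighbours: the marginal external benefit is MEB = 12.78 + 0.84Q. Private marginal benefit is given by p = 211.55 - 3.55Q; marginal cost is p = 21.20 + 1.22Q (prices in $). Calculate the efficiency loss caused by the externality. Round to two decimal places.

DWL = $272.74

Market equilibrium (private): 21.20 + 1.22Q = 211.55 - 3.55Q → Q_m = 39.9057.
Social marginal benefit = demand + MEB = 224.33 - 2.71Q.
Set SMB = MC: 224.33 - 2.71Q = 21.20 + 1.22Q → Q* = 51.6870.
Between Q* and Q_m the wedge SMB − MC runs linearly from 0 to MEB(Q_m), so the loss is a triangle.
DWL = ½ × 11.7813 × 46.3008 = 272.7418.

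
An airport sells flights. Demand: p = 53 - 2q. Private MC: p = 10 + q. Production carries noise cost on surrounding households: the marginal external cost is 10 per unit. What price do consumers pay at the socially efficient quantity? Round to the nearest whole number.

P = 31

Social marginal cost = private MC + MEC = 20 + q.
Set SMC = demand: 20 + q = 53 - 2q → q* = 11.0000.
Consumer price on the demand curve at q*: 53 − 2×11.0000 = 31.0000.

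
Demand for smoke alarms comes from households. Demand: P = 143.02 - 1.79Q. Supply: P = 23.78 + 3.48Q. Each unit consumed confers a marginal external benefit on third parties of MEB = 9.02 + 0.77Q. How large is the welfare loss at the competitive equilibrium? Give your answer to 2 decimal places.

DWL = 77.69

Market equilibrium (private): 23.78 + 3.48Q = 143.02 - 1.79Q → Q_m = 22.6262.
Social marginal benefit = demand + MEB = 152.04 - 1.02Q.
Set SMB = MC: 152.04 - 1.02Q = 23.78 + 3.48Q → Q* = 28.5022.
The loss is the area between SMB and MC from Q* to Q_m; with linear curves that's a triangle of height MEB(Q_m).
DWL = ½ × 5.8760 × 26.4422 = 77.6872.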